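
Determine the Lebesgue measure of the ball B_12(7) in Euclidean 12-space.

V = 13841287201·π^6/720 ≈ 1.84818e+10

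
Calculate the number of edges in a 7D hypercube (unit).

Number of 1-faces = C(7,1)·2^(7-1) = 7·64 = 448.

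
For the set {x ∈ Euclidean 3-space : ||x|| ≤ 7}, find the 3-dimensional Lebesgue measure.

The n-ball volume is π^(n/2)·r^n/Γ(n/2+1). With n=3, r=7: V = 1372·π/3 ≈ 1436.76.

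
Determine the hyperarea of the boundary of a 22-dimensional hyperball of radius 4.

The surface area of an n-ball is 2π^(n/2) r^(n-1) / Γ(n/2). For n=22, r=4: 34359738368·π^11/14175 ≈ 7.13141e+11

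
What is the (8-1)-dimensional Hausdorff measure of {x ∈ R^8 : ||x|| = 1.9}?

|∂B_8(1.9)| ≈ 2902.37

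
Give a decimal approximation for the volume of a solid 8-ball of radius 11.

V = 214358881·π^4/24 ≈ 8.70021e+08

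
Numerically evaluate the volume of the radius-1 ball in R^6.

Volume = π^{6/2}·(1)^6/Γ(4) = π^3/6 ≈ 5.16771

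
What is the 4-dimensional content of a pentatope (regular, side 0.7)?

V = (0.7^4 / 4!) · √((4+1) / 2^4) ≈ 0.0055925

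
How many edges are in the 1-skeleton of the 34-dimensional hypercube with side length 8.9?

The 34-cube has n·2^(n-1) = 34·2^33 = 34·8589934592 = 292057776128 edges.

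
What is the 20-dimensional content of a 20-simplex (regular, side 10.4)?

Volume = 10.4^20 · √(21/2^20) / 20! ≈ 0.403043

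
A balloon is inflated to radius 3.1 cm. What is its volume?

Volume = π^{3/2}·(3.1)^3/Γ(5/2) ≈ 124.788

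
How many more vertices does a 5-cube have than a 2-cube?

The 5-cube has 2^5 = 32 vertices. The 2-cube has 2^2 = 4 vertices. Difference: 32 - 4 = 28.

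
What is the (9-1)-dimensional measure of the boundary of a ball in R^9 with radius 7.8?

The surface area of an n-ball is 2π^(n/2) r^(n-1) / Γ(n/2). For n=9, r=7.8: 4.0674e+08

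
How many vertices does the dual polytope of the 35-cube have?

An n-cross-polytope has 2n vertices; here n = 35, giving 70.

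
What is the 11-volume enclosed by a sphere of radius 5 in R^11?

The n-ball volume is π^(n/2)·r^n/Γ(n/2+1). With n=11, r=5: V = 625000000·π^5/2079 ≈ 9.19973e+07.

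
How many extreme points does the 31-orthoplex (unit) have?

Number of vertices = 2n = 62.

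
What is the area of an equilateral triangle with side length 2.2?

Area = (√3/4) · 2.2² = 2.09578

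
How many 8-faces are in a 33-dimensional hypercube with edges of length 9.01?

An n-cube has C(n,k)·2^(n-k) k-faces. Here C(33,8)·2^25 = 13884156·33554432 = 465874968379392.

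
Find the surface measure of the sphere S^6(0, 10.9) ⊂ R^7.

|∂B_7(10.9)| ≈ 5.54673e+07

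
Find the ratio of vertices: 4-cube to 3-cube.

The 4-cube has 2^4 = 16 vertices. The 3-cube has 2^3 = 8 vertices. Ratio: 16/8 = 2.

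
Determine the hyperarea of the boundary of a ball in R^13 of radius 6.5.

S_13(6.5) = 2·π^(13/2)·(6.5)^12 / Γ(13/2) = 23298085122481·π^6/332640 ≈ 6.73356e+10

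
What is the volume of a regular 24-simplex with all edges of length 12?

V = (12^24 / 24!) · √((24+1) / 2^24) ≈ 0.156406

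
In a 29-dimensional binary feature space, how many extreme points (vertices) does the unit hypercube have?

An n-cube has 2^n vertices; for n = 29 that is 2^29 = 536870912.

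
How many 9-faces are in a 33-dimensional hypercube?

Choose 9 of 33 axes to span the face (C(33,9) = 38567100 ways), then fix each of the remaining 24 coordinates at one of its two extreme values (2^24 = 16777216 ways): 38567100·16777216 = 647048567193600.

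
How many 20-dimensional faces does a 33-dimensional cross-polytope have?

f_20(33-orthoplex) = 2^21 · (33 choose 21) = 744105852272640.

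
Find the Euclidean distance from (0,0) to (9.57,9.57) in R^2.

The space diagonal of an n-cube of side s is s√n. Here 9.57·√2 ≈ 13.534.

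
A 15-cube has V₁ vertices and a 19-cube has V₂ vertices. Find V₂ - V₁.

V₁ = 2^15 = 32768. V₂ = 2^19 = 524288. V₂ - V₁ = 491520.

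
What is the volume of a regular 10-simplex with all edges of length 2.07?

Volume = 2.07^10 · √(11/2^10) / 10! ≈ 4.1256e-05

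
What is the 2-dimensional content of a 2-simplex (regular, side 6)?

Area = (√3/4) · 6² = 15.5885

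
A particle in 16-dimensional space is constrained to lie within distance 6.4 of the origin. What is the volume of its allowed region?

Volume = π^{16/2}·(6.4)^16/Γ(9) ≈ 1.86448e+12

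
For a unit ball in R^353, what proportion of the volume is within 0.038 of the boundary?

V(inner)/V(outer) = ((1-0.038)/1)^353 ≈ 1.15e-06, so the shell fraction is 0.9999988497.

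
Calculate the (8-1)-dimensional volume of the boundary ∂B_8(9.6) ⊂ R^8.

The surface area of an n-ball is 2π^(n/2) r^(n-1) / Γ(n/2). For n=8, r=9.6: 2.43993e+08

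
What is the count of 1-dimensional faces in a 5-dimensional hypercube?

An n-cube has C(n,k)·2^(n-k) k-faces. Here C(5,1)·2^4 = 5·16 = 80.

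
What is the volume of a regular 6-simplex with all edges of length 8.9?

Volume = 8.9^6 · √(7/2^6) / 6! ≈ 228.279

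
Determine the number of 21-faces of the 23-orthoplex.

Number of 21-faces = 2^(21+1) · C(23,21+1) = 4194304 · 23 = 96468992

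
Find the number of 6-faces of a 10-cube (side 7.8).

Number of 6-faces = C(10,6) · 2^(10-6) = 210 · 16 = 3360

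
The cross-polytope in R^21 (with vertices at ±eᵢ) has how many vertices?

The 21-dimensional cross-polytope has 2n = 2·21 = 42 vertices.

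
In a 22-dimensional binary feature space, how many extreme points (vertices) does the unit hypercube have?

An n-cube has 2^n vertices; for n = 22 that is 2^22 = 4194304.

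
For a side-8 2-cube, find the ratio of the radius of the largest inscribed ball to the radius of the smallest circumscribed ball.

r_in / r_out = (8/2) / (8√2/2) = 1/√2 ≈ 0.707107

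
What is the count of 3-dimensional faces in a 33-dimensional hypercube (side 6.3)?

An n-cube has C(n,k)·2^(n-k) k-faces. Here C(33,3)·2^30 = 5456·1073741824 = 5858335391744.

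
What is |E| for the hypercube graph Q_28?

Each of the 2^28 = 268435456 vertices has degree 28; total edges = 28·2^28/2 = 3758096384.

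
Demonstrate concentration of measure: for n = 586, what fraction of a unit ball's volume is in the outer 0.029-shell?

1 - (1-0.029)^586 ≈ 0.9999999676 ≈ 99.999997%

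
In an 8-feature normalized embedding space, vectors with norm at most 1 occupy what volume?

The n-ball volume is π^(n/2)·r^n/Γ(n/2+1). With n=8, r=1: V = π^4/24 ≈ 4.05871.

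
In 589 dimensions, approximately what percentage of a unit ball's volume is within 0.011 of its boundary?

1 - (1-0.011)^589 ≈ 0.998519 ≈ 99.85%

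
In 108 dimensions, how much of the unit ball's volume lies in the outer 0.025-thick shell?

V(inner)/V(outer) = ((1-0.025)/1)^108 ≈ 0.06494, so the shell fraction is 0.935062.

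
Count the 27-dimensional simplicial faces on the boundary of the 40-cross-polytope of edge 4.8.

Each 27-face is the convex hull of 28 vertices, one chosen as ±e_i from each of 28 distinct axes: 2^28·C(40,28) = 1499709561508986880.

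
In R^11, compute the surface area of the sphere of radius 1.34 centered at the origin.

S = n·V_n(r)/r = 11·V_11(1.34)/1.34 (volume-to-surface relation), giving 386.853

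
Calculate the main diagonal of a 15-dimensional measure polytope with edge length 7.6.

d = √(7.6² + 7.6² + ... + 7.6²) [15 terms] = √(15·7.6²) = 7.6√15 ≈ 29.4347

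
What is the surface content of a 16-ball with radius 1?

The surface area of an n-ball is 2π^(n/2) r^(n-1) / Γ(n/2). For n=16, r=1: π^8/2520 ≈ 3.76529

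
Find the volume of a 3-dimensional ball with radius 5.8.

V_3(5.8) = π^(3/2) · (5.8)^3 / Γ(3/2 + 1) ≈ 817.283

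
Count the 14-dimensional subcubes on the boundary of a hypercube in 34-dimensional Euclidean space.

Number of 14-faces = C(34,14) · 2^(34-14) = 1391975640 · 1048576 = 1459592248688640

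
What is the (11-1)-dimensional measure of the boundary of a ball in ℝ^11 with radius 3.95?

S_11(3.95) = 2·π^(11/2)·(3.95)^10 / Γ(11/2) ≈ 1.91632e+07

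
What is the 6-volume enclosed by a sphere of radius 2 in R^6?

Volume = π^{6/2}·(2)^6/Γ(4) = 32·π^3/3 ≈ 330.734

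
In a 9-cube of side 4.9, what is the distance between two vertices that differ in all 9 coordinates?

d = √(4.9² + 4.9² + ... + 4.9²) [9 terms] = √(9·4.9²) = 4.9√9 = 14.7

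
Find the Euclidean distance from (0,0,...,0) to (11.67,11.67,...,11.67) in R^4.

||(11.67,11.67,...,11.67)|| = √(4)·11.67 = 23.34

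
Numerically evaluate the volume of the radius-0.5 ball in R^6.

V = π^3/384 ≈ 0.0807455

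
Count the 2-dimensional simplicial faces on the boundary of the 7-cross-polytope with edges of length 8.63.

Number of 2-faces = 2^(2+1) · C(7,2+1) = 8 · 35 = 280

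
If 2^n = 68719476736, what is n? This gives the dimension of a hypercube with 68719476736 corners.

n = log_2(68719476736) = 36.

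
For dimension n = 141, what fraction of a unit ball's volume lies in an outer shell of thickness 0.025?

1 - (1-0.025)^141 ≈ 0.971839 ≈ 97.18%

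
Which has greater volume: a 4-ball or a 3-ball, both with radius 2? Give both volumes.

V_4(2) ≈ 78.9568. V_3(2) ≈ 33.5103. The 4-ball is larger.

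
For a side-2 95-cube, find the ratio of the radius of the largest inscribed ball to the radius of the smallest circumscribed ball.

Ratio = (s/2)/(s√95/2) = 95^(-1/2) ≈ 0.102598.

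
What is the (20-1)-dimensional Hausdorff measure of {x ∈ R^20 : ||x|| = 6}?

S = n·V_n(r)/r = 20·V_20(6)/6 (volume-to-surface relation), giving 117546246144·π^10/35 ≈ 3.14514e+14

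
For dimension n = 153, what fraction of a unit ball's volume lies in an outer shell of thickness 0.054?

1 - (1-0.054)^153 ≈ 0.999795 ≈ 99.9795%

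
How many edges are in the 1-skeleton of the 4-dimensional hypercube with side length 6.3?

Each of the 2^4 = 16 vertices has degree 4; total edges = 4·2^4/2 = 32.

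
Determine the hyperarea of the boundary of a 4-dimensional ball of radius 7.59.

S = n·V_n(r)/r = 4·V_4(7.59)/7.59 (volume-to-surface relation), giving 8630.88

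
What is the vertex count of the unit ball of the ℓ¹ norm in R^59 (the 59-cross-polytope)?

Number of vertices = 2n = 118.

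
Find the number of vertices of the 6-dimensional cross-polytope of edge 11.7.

The 6-dimensional cross-polytope has 2n = 2·6 = 12 vertices.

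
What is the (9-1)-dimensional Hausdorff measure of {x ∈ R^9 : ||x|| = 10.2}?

The surface area of an n-ball is 2π^(n/2) r^(n-1) / Γ(n/2). For n=9, r=10.2: 3.47826e+09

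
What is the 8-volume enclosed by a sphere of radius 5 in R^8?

V = 390625·π^4/24 ≈ 1.58543e+06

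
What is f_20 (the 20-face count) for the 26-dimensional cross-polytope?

Number of 20-faces = 2^(20+1) · C(26,20+1) = 2097152 · 65780 = 137950658560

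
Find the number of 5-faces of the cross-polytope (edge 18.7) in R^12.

f_5(12-orthoplex) = 2^6 · (12 choose 6) = 59136.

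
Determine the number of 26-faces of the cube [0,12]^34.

Choose 26 of 34 axes to span the face (C(34,26) = 18156204 ways), then fix each of the remaining 8 coordinates at one of its two extreme values (2^8 = 256 ways): 18156204·256 = 4647988224.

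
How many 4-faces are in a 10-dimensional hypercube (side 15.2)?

f_4(10-cube) = (10 choose 4) · 2^6 = 13440.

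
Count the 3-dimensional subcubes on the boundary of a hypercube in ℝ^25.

An n-cube has C(n,k)·2^(n-k) k-faces. Here C(25,3)·2^22 = 2300·4194304 = 9646899200.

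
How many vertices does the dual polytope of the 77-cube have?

Number of vertices = 2n = 154.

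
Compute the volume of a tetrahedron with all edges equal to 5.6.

Volume = (√2/12) · 5.6³ = 20.6965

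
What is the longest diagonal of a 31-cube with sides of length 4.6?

The space diagonal of an n-cube of side s is s√n. Here 4.6·√31 ≈ 25.6117.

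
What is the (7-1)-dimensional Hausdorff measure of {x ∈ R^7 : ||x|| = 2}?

|∂B_7(2)| = 1024·π^3/15 ≈ 2116.7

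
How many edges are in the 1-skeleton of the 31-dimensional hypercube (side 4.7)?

The 31-cube has n·2^(n-1) = 31·2^30 = 31·1073741824 = 33285996544 edges.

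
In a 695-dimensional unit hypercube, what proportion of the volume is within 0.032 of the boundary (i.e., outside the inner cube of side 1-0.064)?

Shell fraction = 1 - (1-0.064)^695 ≈ 1 - 1.088e-20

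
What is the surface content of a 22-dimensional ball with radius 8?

S = n·V_n(r)/r = 22·V_22(8)/8 (volume-to-surface relation), giving 72057594037927936·π^11/14175 ≈ 1.49556e+18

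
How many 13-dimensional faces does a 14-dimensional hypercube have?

f_13(14-cube) = (14 choose 13) · 2^1 = 28.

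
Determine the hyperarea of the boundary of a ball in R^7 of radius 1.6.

S = n·V_n(r)/r = 7·V_7(1.6)/1.6 (volume-to-surface relation), giving 554.879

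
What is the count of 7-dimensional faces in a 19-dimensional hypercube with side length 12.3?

Number of 7-faces = C(19,7) · 2^(19-7) = 50388 · 4096 = 206389248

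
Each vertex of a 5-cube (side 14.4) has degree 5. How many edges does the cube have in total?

An n-cube has n·2^(n-1) edges. With n = 5: 5·16 = 80.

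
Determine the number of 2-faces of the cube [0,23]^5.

f_2(5-cube) = (5 choose 2) · 2^3 = 80.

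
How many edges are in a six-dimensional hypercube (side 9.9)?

f_1(6-cube) = (6 choose 1) · 2^5 = 192.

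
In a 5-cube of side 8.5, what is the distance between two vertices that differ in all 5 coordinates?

Diagonal = √5 · 8.5 ≈ 19.0066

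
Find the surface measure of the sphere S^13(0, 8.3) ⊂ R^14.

|∂B_14(8.3)| ≈ 7.44324e+12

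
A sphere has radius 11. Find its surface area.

|∂B_3(11)| = 4πr² = 4π·(11)² ≈ 1520.53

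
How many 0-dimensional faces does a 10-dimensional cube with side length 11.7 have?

An n-cube has C(n,k)·2^(n-k) k-faces. Here C(10,0)·2^10 = 1·1024 = 1024.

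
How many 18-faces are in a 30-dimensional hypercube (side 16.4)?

f_18(30-cube) = (30 choose 18) · 2^12 = 354276249600.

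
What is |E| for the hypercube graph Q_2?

Number of 1-faces = C(2,1)·2^(2-1) = 2·2 = 4.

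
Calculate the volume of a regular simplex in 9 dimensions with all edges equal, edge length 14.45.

V_9 = √(10) · 14.45^9 / (9! · 2^(9/2)) ≈ 10578.2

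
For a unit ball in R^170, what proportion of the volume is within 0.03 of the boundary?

V(inner)/V(outer) = ((1-0.03)/1)^170 ≈ 0.005639, so the shell fraction is 0.994361.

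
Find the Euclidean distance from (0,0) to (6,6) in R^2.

The space diagonal of an n-cube of side s is s√n. Here 6·√2 ≈ 8.48528.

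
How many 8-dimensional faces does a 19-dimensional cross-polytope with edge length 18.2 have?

An n-cross-polytope has 2^(k+1)·C(n,k+1) k-faces. Here 2^9·C(19,9) = 512·92378 = 47297536.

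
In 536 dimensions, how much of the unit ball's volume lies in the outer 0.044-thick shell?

V(inner)/V(outer) = ((1-0.044)/1)^536 ≈ 3.353e-11, so the shell fraction is 1 - 3.353e-11.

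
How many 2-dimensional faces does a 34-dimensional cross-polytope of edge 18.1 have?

An n-cross-polytope has 2^(k+1)·C(n,k+1) k-faces. Here 2^3·C(34,3) = 8·5984 = 47872.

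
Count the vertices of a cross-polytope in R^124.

The 124-dimensional cross-polytope has 2n = 2·124 = 248 vertices.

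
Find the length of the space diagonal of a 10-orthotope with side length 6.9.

||(6.9,6.9,...,6.9)|| = √(10)·6.9 ≈ 21.8197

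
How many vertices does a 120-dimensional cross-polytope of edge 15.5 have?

An n-cross-polytope has 2n vertices; here n = 120, giving 240.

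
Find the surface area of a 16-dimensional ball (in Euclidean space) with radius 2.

S = n·V_n(r)/r = 16·V_16(2)/2 (volume-to-surface relation), giving 4096·π^8/315 ≈ 123381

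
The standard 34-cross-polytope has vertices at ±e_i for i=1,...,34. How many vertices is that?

Number of vertices = 2n = 68.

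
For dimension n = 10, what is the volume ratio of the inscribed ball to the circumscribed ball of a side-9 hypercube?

The radii are 9/2 and 9√10/2, so the volume ratio is (1/√10)^10 = 10^{-10/2} ≈ 1e-05.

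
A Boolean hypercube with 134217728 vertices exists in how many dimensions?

n = log_2(134217728) = 27.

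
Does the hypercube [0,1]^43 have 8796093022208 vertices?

True. The 43-cube has 2^43 = 8796093022208 vertices.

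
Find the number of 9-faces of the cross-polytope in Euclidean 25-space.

An n-cross-polytope has 2^(k+1)·C(n,k+1) k-faces. Here 2^10·C(25,10) = 1024·3268760 = 3347210240.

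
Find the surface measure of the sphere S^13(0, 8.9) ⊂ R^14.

S = n·V_n(r)/r = 14·V_14(8.9)/8.9 (volume-to-surface relation), giving 1.84424e+13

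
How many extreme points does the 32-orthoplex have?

An n-cross-polytope has 2n vertices; here n = 32, giving 64.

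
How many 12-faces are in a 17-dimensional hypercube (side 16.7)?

An n-cube has C(n,k)·2^(n-k) k-faces. Here C(17,12)·2^5 = 6188·32 = 198016.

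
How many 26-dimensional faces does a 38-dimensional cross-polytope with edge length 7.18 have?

f_26(38-orthoplex) = 2^27 · (38 choose 27) = 161507183547121664.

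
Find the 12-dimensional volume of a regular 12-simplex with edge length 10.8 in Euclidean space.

Volume = 10.8^12 · √(13/2^12) / 12! ≈ 296.169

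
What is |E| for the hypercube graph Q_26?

The 26-cube has n·2^(n-1) = 26·2^25 = 26·33554432 = 872415232 edges.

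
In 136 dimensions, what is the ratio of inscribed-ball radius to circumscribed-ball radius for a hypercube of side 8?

For an n-cube of any side s, the inradius is s/2 and the circumradius is s√n/2, so the ratio is 1/√136 ≈ 0.0857493.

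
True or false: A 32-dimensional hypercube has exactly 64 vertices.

False. The 32-cube has 2^32 = 4294967296 vertices.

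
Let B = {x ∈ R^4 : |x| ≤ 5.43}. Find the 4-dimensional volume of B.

The n-ball volume is π^(n/2)·r^n/Γ(n/2+1). With n=4, r=5.43: V ≈ 4290.12.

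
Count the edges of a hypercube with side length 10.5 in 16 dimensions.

The 16-cube has n·2^(n-1) = 16·2^15 = 16·32768 = 524288 edges.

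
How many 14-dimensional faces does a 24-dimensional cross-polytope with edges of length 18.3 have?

Number of 14-faces = 2^(14+1) · C(24,14+1) = 32768 · 1307504 = 42844291072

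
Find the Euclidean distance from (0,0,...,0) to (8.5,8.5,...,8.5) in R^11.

The space diagonal of an n-cube of side s is s√n. Here 8.5·√11 ≈ 28.1913.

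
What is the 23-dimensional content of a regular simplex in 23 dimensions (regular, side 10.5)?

Volume = 10.5^23 · √(24/2^23) / 23! ≈ 0.0200965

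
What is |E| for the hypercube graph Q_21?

Each of the 2^21 = 2097152 vertices has degree 21; total edges = 21·2^21/2 = 22020096.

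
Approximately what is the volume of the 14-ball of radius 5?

V = 1220703125·π^7/1008 ≈ 3.65762e+09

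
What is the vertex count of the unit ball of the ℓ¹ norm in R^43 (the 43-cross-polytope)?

An n-cross-polytope has 2n vertices; here n = 43, giving 86.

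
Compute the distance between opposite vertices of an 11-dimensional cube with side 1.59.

d = √(1.59² + 1.59² + ... + 1.59²) [11 terms] = √(11·1.59²) = 1.59√11 ≈ 5.27343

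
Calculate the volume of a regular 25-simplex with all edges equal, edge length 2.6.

V = (2.6^25 / 25!) · √((25+1) / 2^25) ≈ 1.34369e-18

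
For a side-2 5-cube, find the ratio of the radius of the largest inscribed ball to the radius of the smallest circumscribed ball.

For an n-cube of any side s, the inradius is s/2 and the circumradius is s√n/2, so the ratio is 1/√5 ≈ 0.447214.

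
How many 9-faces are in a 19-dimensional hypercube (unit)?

Number of 9-faces = C(19,9) · 2^(19-9) = 92378 · 1024 = 94595072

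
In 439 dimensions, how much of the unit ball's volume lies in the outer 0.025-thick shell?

V(inner)/V(outer) = ((1-0.025)/1)^439 ≈ 1.489e-05, so the shell fraction is 0.999985.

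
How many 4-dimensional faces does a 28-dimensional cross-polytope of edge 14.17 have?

f_4(28-orthoplex) = 2^5 · (28 choose 5) = 3144960.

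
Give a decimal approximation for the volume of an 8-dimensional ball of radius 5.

Volume = π^{8/2}·(5)^8/Γ(5) = 390625·π^4/24 ≈ 1.58543e+06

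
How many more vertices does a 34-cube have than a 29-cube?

The 34-cube has 2^34 = 17179869184 vertices. The 29-cube has 2^29 = 536870912 vertices. Difference: 17179869184 - 536870912 = 16642998272.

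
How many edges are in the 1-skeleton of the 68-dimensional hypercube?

Number of 1-faces = C(68,1)·2^(68-1) = 68·147573952589676412928 = 10035028776097996079104.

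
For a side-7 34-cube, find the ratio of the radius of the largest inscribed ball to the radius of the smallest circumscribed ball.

Ratio = (s/2)/(s√34/2) = 34^(-1/2) ≈ 0.171499.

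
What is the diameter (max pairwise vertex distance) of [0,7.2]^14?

Diagonal = √14 · 7.2 ≈ 26.9399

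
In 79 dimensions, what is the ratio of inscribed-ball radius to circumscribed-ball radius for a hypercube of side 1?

Ratio = (s/2)/(s√79/2) = 79^(-1/2) ≈ 0.112509.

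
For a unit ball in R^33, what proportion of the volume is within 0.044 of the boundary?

1 - (1-0.044)^33 ≈ 0.773478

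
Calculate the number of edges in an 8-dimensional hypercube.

The 8-cube has n·2^(n-1) = 8·2^7 = 8·128 = 1024 edges.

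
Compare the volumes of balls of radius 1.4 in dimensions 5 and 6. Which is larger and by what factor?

V_5(1.4) ≈ 28.3099, V_6(1.4) ≈ 38.9105. The 6-ball is larger by a factor of 1.374.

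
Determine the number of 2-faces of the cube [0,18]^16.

f_2(16-cube) = (16 choose 2) · 2^14 = 1966080.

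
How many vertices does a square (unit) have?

Number of vertices = 2^2 = 4.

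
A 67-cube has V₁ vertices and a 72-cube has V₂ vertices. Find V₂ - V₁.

V₁ = 2^67 = 147573952589676412928. V₂ = 2^72 = 4722366482869645213696. V₂ - V₁ = 4574792530279968800768.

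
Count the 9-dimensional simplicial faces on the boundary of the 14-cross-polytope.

Number of 9-faces = 2^(9+1) · C(14,9+1) = 1024 · 1001 = 1025024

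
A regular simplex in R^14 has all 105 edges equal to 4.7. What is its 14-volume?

V = (4.7^14 / 14!) · √((14+1) / 2^14) ≈ 0.000890835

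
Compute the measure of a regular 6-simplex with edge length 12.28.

Volume = 12.28^6 · √(7/2^6) / 6! ≈ 1575.13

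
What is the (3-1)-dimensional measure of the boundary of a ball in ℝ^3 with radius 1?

S = n·V_n(r)/r = 3·V_3(1)/1 (volume-to-surface relation), giving 4πr² = 4π·(1)² ≈ 12.5664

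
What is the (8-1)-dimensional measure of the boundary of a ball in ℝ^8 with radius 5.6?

S_8(5.6) = 2·π^(8/2)·(5.6)^7 / Γ(8/2) ≈ 5.60782e+06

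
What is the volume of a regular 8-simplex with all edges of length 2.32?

For a regular n-simplex with edge a, V = (a^n / n!)·√((n+1)/2^n). With a=2.32, n=8: V ≈ 0.00390287.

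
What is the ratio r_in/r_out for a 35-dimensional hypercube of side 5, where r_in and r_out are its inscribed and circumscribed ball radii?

For an n-cube of any side s, the inradius is s/2 and the circumradius is s√n/2, so the ratio is 1/√35 ≈ 0.169031.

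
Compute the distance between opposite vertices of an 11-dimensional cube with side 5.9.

d = √(5.9² + 5.9² + ... + 5.9²) [11 terms] = √(11·5.9²) = 5.9√11 ≈ 19.5681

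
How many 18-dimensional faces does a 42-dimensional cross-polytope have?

f_18(42-orthoplex) = 2^19 · (42 choose 19) = 234238934148710400.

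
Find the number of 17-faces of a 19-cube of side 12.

f_17(19-cube) = (19 choose 17) · 2^2 = 684.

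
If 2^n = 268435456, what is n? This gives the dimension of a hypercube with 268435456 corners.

Since 2^n = 268435456, we have n = 28.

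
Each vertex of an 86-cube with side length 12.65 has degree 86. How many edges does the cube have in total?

Number of 1-faces = C(86,1)·2^(86-1) = 86·38685626227668133590597632 = 3326963855579459488791396352.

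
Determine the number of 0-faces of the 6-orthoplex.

Number of 0-faces = 2^(0+1) · C(6,0+1) = 2 · 6 = 12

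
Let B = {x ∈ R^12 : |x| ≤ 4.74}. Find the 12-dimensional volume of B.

Volume = π^{12/2}·(4.74)^12/Γ(7) ≈ 1.71754e+08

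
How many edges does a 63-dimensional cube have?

The 63-cube has n·2^(n-1) = 63·2^62 = 63·4611686018427387904 = 290536219160925437952 edges.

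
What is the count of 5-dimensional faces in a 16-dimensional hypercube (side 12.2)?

f_5(16-cube) = (16 choose 5) · 2^11 = 8945664.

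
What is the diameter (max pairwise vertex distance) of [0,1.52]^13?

||(1.52,1.52,...,1.52)|| = √(13)·1.52 ≈ 5.48044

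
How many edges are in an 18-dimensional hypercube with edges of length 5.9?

Choose 1 of 18 axes to span the face (C(18,1) = 18 ways), then fix each of the remaining 17 coordinates at one of its two extreme values (2^17 = 131072 ways): 18·131072 = 2359296.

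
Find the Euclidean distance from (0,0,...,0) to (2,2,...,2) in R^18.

||(2,2,...,2)|| = √(18)·2 ≈ 8.48528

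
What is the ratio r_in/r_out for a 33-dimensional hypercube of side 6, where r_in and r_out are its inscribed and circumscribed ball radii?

r_in = 6/2 (half the side); r_out = 6√33/2 (half the diagonal). Ratio = 1/√33 ≈ 0.174078.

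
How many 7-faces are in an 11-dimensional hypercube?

An n-cube has C(n,k)·2^(n-k) k-faces. Here C(11,7)·2^4 = 330·16 = 5280.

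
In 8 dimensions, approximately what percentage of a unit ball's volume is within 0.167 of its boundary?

1 - (1-0.167)^8 ≈ 0.768175 ≈ 76.82%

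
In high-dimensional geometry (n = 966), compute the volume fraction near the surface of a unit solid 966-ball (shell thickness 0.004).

1 - (1-0.004)^966 ≈ 0.979178 ≈ 97.92%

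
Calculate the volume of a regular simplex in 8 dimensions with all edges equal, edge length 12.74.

For a regular n-simplex with edge a, V = (a^n / n!)·√((n+1)/2^n). With a=12.74, n=8: V ≈ 3227.28.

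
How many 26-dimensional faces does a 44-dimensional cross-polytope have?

Each 26-face is the convex hull of 27 vertices, one chosen as ±e_i from each of 27 distinct axes: 2^27·C(44,27) = 92120847368509718528.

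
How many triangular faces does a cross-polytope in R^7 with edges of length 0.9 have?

Number of 2-faces = 2^(2+1) · C(7,2+1) = 8 · 35 = 280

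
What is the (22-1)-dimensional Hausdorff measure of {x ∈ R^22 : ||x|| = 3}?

The surface area of an n-ball is 2π^(n/2) r^(n-1) / Γ(n/2). For n=22, r=3: 129140163·π^11/22400 ≈ 1.69614e+09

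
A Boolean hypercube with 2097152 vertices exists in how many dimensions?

The n-cube has 2^n vertices, and 2097152 = 2^21, so n = 21.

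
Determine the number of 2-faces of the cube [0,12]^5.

Choose 2 of 5 axes to span the face (C(5,2) = 10 ways), then fix each of the remaining 3 coordinates at one of its two extreme values (2^3 = 8 ways): 10·8 = 80.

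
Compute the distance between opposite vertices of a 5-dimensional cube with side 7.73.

The space diagonal of an n-cube of side s is s√n. Here 7.73·√5 ≈ 17.2848.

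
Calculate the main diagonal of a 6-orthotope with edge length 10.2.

d = √(10.2² + 10.2² + ... + 10.2²) [6 terms] = √(6·10.2²) = 10.2√6 ≈ 24.9848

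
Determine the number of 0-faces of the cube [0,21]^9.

Number of 0-faces = C(9,0) · 2^(9-0) = 1 · 512 = 512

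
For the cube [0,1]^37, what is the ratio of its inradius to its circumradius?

For an n-cube of any side s, the inradius is s/2 and the circumradius is s√n/2, so the ratio is 1/√37 ≈ 0.164399.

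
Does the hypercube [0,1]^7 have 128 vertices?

True. The 7-cube has 2^7 = 128 vertices.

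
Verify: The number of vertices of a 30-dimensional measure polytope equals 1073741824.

True. The 30-cube has 2^30 = 1073741824 vertices.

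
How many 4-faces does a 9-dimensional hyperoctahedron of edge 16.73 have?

An n-cross-polytope has 2^(k+1)·C(n,k+1) k-faces. Here 2^5·C(9,5) = 32·126 = 4032.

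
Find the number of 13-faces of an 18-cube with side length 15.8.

Number of 13-faces = C(18,13) · 2^(18-13) = 8568 · 32 = 274176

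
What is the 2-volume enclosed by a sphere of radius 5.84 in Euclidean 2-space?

The n-ball volume is π^(n/2)·r^n/Γ(n/2+1). With n=2, r=5.84: V ≈ 107.146.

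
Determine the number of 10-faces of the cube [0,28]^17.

f_10(17-cube) = (17 choose 10) · 2^7 = 2489344.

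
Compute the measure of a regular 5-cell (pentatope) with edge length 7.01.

Volume = 7.01^4 · √(5/2^4) / 4! ≈ 56.2452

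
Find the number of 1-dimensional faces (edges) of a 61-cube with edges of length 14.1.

The 61-cube has n·2^(n-1) = 61·2^60 = 61·1152921504606846976 = 70328211781017665536 edges.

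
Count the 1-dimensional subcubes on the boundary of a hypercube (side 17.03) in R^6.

f_1(6-cube) = (6 choose 1) · 2^5 = 192.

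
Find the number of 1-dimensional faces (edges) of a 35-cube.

An n-cube has n·2^(n-1) edges. With n = 35: 35·17179869184 = 601295421440.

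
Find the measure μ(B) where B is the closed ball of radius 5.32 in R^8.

V_8(5.32) = π^(8/2) · (5.32)^8 / Γ(8/2 + 1) ≈ 2.60424e+06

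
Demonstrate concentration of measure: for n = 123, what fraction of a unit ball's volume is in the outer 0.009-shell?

1 - (1-0.009)^123 ≈ 0.671103 ≈ 67.11%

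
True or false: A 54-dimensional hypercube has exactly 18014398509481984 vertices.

True. The 54-cube has 2^54 = 18014398509481984 vertices.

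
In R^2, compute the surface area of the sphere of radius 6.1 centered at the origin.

S_2(6.1) = 2·π^(2/2)·(6.1)^1 / Γ(2/2) = 2πr = 2π·6.1 ≈ 38.3274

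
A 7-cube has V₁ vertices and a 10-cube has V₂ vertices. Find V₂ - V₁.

V₁ = 2^7 = 128. V₂ = 2^10 = 1024. V₂ - V₁ = 896.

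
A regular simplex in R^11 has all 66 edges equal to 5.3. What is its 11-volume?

For a regular n-simplex with edge a, V = (a^n / n!)·√((n+1)/2^n). With a=5.3, n=11: V ≈ 0.177748.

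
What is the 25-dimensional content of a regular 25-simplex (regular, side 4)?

For a regular n-simplex with edge a, V = (a^n / n!)·√((n+1)/2^n). With a=4, n=25: V ≈ 6.38948e-14.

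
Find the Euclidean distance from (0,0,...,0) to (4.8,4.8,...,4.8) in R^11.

d = √(4.8² + 4.8² + ... + 4.8²) [11 terms] = √(11·4.8²) = 4.8√11 ≈ 15.9198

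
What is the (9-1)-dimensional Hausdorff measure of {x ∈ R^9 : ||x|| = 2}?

The surface area of an n-ball is 2π^(n/2) r^(n-1) / Γ(n/2). For n=9, r=2: 8192·π^4/105 ≈ 7599.76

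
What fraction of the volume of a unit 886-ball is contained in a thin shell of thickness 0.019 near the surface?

V(inner)/V(outer) = ((1-0.019)/1)^886 ≈ 4.157e-08, so the shell fraction is 0.9999999584.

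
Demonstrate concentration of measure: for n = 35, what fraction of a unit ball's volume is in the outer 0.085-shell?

1 - (1-0.085)^35 ≈ 0.955359 ≈ 95.54%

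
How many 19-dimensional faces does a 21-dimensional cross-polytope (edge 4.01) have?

Each 19-face is the convex hull of 20 vertices, one chosen as ±e_i from each of 20 distinct axes: 2^20·C(21,20) = 22020096.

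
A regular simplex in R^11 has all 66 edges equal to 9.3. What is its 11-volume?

For a regular n-simplex with edge a, V = (a^n / n!)·√((n+1)/2^n). With a=9.3, n=11: V ≈ 86.3142.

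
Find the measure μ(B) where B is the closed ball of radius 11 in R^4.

V_4(11) = π^(4/2) · (11)^4 / Γ(4/2 + 1) = 14641·π^2/2 ≈ 72250.4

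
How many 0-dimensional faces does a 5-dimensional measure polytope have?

f_0(5-cube) = (5 choose 0) · 2^5 = 32.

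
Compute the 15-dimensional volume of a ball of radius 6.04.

V_15(6.04) = π^(15/2) · (6.04)^15 / Γ(15/2 + 1) ≈ 1.98145e+11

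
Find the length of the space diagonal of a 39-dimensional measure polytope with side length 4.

The space diagonal of an n-cube of side s is s√n. Here 4·√39 ≈ 24.98.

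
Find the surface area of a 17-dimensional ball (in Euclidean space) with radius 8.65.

The surface area of an n-ball is 2π^(n/2) r^(n-1) / Γ(n/2). For n=17, r=8.65: 2.35433e+15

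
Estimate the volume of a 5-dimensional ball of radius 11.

V = 1288408·π^2/15 ≈ 847738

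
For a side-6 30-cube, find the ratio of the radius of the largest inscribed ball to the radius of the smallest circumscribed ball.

Ratio = (s/2)/(s√30/2) = 30^(-1/2) ≈ 0.182574.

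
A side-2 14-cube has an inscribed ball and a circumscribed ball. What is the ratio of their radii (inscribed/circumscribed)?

r_in = 2/2 (half the side); r_out = 2√14/2 (half the diagonal). Ratio = 1/√14 ≈ 0.267261.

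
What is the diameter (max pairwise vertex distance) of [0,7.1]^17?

Diagonal = √17 · 7.1 ≈ 29.274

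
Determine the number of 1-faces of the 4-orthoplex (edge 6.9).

Each 1-face is the convex hull of 2 vertices, one chosen as ±e_i from each of 2 distinct axes: 2^2·C(4,2) = 24.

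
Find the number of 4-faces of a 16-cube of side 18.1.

Choose 4 of 16 axes to span the face (C(16,4) = 1820 ways), then fix each of the remaining 12 coordinates at one of its two extreme values (2^12 = 4096 ways): 1820·4096 = 7454720.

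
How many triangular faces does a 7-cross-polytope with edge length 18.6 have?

An n-cross-polytope has 2^(k+1)·C(n,k+1) k-faces. Here 2^3·C(7,3) = 8·35 = 280.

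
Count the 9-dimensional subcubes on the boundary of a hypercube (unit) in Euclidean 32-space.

Choose 9 of 32 axes to span the face (C(32,9) = 28048800 ways), then fix each of the remaining 23 coordinates at one of its two extreme values (2^23 = 8388608 ways): 28048800·8388608 = 235290388070400.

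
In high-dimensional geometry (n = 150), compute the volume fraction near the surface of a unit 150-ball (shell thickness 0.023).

1 - (1-0.023)^150 ≈ 0.969508 ≈ 96.95%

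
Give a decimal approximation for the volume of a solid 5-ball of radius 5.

The n-ball volume is π^(n/2)·r^n/Γ(n/2+1). With n=5, r=5: V = 5000·π^2/3 ≈ 16449.3.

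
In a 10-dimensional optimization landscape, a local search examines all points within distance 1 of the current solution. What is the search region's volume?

Volume = π^{10/2}·(1)^10/Γ(6) = π^5/120 ≈ 2.55016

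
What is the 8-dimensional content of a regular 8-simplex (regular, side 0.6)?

Volume = 0.6^8 · √(9/2^8) / 8! ≈ 7.81071e-08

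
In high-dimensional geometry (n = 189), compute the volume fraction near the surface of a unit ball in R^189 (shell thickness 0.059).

1 - (1-0.059)^189 ≈ 0.99999 ≈ 99.998980%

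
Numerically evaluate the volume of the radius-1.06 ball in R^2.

The n-ball volume is π^(n/2)·r^n/Γ(n/2+1). With n=2, r=1.06: V ≈ 3.52989.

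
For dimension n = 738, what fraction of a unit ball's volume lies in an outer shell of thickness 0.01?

1 - (1-0.01)^738 ≈ 0.999399 ≈ 99.94%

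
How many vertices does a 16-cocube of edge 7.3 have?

Number of 0-faces = 2^(0+1) · C(16,0+1) = 2 · 16 = 32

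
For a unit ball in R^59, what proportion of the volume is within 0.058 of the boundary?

1 - (1-0.058)^59 ≈ 0.970556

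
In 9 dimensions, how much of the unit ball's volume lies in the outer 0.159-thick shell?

V(inner)/V(outer) = ((1-0.159)/1)^9 ≈ 0.2105, so the shell fraction is 0.789543.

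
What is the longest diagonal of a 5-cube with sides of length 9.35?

The space diagonal of an n-cube of side s is s√n. Here 9.35·√5 ≈ 20.9072.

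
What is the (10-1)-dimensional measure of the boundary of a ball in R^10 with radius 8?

S_10(8) = 2·π^(10/2)·(8)^9 / Γ(10/2) = 33554432·π^5/3 ≈ 3.42277e+09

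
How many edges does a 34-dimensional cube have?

The 34-cube has n·2^(n-1) = 34·2^33 = 34·8589934592 = 292057776128 edges.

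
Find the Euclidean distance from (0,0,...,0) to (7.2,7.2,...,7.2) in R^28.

||(7.2,7.2,...,7.2)|| = √(28)·7.2 ≈ 38.0988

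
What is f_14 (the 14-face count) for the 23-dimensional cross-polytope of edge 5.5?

f_14(23-orthoplex) = 2^15 · (23 choose 15) = 16066609152.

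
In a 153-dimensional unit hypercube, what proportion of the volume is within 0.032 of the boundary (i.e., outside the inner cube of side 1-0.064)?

The inner cube has side 1-2·0.032 = 0.936 and volume (0.936)^153 ≈ 4.029e-05, so the shell holds 0.99996 of the volume.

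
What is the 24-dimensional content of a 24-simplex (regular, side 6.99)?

V_24 = √(25) · 6.99^24 / (24! · 2^(24/2)) ≈ 3.64214e-07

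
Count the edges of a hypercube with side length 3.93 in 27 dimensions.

An n-cube has n·2^(n-1) edges. With n = 27: 27·67108864 = 1811939328.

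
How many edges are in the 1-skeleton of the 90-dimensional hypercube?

An n-cube has n·2^(n-1) edges. With n = 90: 90·618970019642690137449562112 = 55707301767842112370460590080.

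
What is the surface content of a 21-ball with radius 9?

The surface area of an n-ball is 2π^(n/2) r^(n-1) / Γ(n/2). For n=21, r=9: 307393813088254199808·π^10/8083075 ≈ 3.56137e+18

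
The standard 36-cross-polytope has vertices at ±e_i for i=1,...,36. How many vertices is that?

The 36-dimensional cross-polytope has 2n = 2·36 = 72 vertices.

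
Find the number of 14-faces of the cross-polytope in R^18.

An n-cross-polytope has 2^(k+1)·C(n,k+1) k-faces. Here 2^15·C(18,15) = 32768·816 = 26738688.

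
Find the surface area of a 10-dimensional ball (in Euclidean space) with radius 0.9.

The surface area of an n-ball is 2π^(n/2) r^(n-1) / Γ(n/2). For n=10, r=0.9: 9.87986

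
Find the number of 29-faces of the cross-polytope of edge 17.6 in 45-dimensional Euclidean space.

Each 29-face is the convex hull of 30 vertices, one chosen as ±e_i from each of 30 distinct axes: 2^30·C(45,30) = 370298578584748425216.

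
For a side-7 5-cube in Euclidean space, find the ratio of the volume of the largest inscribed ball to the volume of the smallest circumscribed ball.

Volume scales as r^n, and r_in/r_out = 1/√5, giving (1/√5)^5 ≈ 0.0178885.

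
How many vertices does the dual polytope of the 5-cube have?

An n-cross-polytope has 2n vertices; here n = 5, giving 10.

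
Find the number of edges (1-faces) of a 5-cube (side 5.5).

Number of 1-faces = C(5,1) · 2^(5-1) = 5 · 16 = 80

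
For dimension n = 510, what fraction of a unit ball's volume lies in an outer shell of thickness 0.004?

1 - (1-0.004)^510 ≈ 0.870502 ≈ 87.05%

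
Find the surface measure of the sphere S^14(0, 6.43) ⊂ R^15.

|∂B_15(6.43)| ≈ 1.18161e+12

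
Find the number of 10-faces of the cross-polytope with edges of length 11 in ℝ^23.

Number of 10-faces = 2^(10+1) · C(23,10+1) = 2048 · 1352078 = 2769055744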